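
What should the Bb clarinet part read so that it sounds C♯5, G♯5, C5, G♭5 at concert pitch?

D#5 A#5 D5 Ab5

The Bb clarinet sounds a major second below written, so the written part must be a major second above concert — transpose each note up.
C#5 -> D#5
G#5 -> A#5
C5 -> D5
Gb5 -> Ab5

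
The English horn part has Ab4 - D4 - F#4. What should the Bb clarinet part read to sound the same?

First find concert pitch: the English horn sounds a perfect fifth below written, so Ab4 D4 F#4 sounds Db4 G3 B3.
Then write for Bb clarinet: it sounds a major second below written, so the part must be a major second above concert.
Db4 → Eb4
G3 → A3
B3 → C#4

Eb4 A3 C#4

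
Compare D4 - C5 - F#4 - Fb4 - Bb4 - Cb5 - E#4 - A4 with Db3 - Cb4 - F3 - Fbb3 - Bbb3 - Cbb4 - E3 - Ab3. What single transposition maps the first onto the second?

down an augmented octave

Take the first pair: D4 → Db3. D to D spans 8 letter names, so the interval is some kind of octave.
Db3 to D4 is 13 semitones, which makes it an augmented octave; the second version is lower, so the direction is down.
Checking another pair — A4 → Ab3 — gives the same interval.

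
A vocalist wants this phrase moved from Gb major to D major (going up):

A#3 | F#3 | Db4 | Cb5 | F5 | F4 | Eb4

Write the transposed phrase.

E##4 C##4 A4 G5 C#6 C#5 B4

Gb major to D major up is an augmented fifth, so every note moves up by that interval.
A#3 to E##4
F#3 to C##4
Db4 to A4
Cb5 to G5
F5 to C#6
F4 to C#5
Eb4 to B4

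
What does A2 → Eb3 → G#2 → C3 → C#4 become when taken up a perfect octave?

A3 Eb4 G#3 C4 C#5

A2 gives A3
Eb3 gives Eb4
G#2 gives G#3
C3 gives C4
C#4 gives C#5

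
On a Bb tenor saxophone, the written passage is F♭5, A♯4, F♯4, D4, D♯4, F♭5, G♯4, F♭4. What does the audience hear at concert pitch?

Written C4 on the Bb tenor saxophone sounds as Bb2, a major ninth lower; apply that shift to every note.
Fb5 becomes Ebb4
A#4 becomes G#3
F#4 becomes E3
D4 becomes C3
D#4 becomes C#3
Fb5 becomes Ebb4
G#4 becomes F#3
Fb4 becomes Ebb3

Ebb4 G#3 E3 C3 C#3 Ebb4 F#3 Ebb3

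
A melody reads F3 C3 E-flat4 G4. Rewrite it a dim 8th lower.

F#2 C#2 E3 G#3

F3 down a diminished octave is F#2.
C3: an octave down reaches C, and 11 semitones makes it C#2.
Eb4: an octave down reaches E, and 11 semitones makes it E3.
A diminished octave down from G4 gives G#3.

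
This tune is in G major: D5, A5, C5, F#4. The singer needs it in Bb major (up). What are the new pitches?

F5 C6 Eb5 A4

G major to Bb major up is a minor third, so every note moves up by that interval.
D5 to F5
A5 to C6
C5 to Eb5
F#4 to A4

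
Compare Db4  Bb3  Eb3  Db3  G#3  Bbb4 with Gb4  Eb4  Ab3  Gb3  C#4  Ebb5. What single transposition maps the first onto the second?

From Db4 to Gb4 is 4 letter names — a fourth of some quality.
Db4 to Gb4 is 5 semitones, which makes it a perfect fourth; the second version is higher, so the direction is up.
Checking another pair — Bbb4 → Ebb5 — gives the same interval.

up a perfect fourth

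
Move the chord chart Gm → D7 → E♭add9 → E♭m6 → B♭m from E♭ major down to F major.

E♭ major down to F major is a minor seventh; each chord root moves by that interval while the quality stays the same.
Gm: root G down a minor seventh → A, giving Am.
D7: root D down a minor seventh → E, giving E7.
E♭add9: root E♭ down a minor seventh → F, giving Fadd9.
E♭m6: root E♭ down a minor seventh → F, giving Fm6.
B♭m: root B♭ down a minor seventh → C, giving Cm.

Am E7 Fadd9 Fm6 Cm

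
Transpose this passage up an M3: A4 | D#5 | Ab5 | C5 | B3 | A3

C#5 F##5 C6 E5 D#4 C#4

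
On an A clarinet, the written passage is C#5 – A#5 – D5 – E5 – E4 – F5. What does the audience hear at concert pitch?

A#4 F##5 B4 C#5 C#4 D5

The A clarinet sounds a minor third below written, so transpose each written note down a minor third.
C#5 to A#4
A#5 to F##5
D5 to B4
E5 to C#5
E4 to C#4
F5 to D5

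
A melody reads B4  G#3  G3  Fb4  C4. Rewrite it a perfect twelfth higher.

B4 to F#6
G#3 to D#5
G3 to D5
Fb4 to Cb6
C4 to G5

F#6 D#5 D5 Cb6 G5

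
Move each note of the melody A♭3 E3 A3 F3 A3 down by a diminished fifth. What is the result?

Ab3: a fifth down reaches D, and 6 semitones makes it D3.
A diminished fifth down from E3 gives A#2.
A3: a fifth down reaches D, and 6 semitones makes it D#3.
A diminished fifth down from F3 gives B2.
A diminished fifth down from A3 gives D#3.

D3 A#2 D#3 B2 D#3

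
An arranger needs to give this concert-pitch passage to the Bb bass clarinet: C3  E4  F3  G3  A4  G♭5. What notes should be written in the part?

D4 F#5 G4 A4 B5 Ab6

The Bb bass clarinet sounds a major ninth below written, so the written part must be a major ninth above concert — transpose each note up.
C3 -> D4
E4 -> F#5
F3 -> G4
G3 -> A4
A4 -> B5
Gb5 -> Ab6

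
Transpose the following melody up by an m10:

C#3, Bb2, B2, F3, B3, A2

E4 Db4 D4 Ab4 D5 C4

C#3 becomes E4
Bb2 becomes Db4
B2 becomes D4
F3 becomes Ab4
B3 becomes D5
A2 becomes C4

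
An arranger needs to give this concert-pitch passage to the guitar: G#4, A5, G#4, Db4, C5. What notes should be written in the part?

The guitar sounds a perfect octave below written, so the written part must be a perfect octave above concert — transpose each note up.
G#4 to G#5
A5 to A6
G#4 to G#5
Db4 to Db5
C5 to C6

G#5 A6 G#5 Db5 C6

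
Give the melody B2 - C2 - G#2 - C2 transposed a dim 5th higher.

F3 Gb2 D3 Gb2

B2 to F3
C2 to Gb2
G#2 to D3
C2 to Gb2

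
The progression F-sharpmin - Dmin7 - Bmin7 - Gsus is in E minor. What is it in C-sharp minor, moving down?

D#min Bmin7 G#min7 Esus

E minor down to C-sharp minor is a minor third; each chord root moves by that interval while the quality stays the same.
F-sharpmin: root F-sharp down a minor third → D#, giving D#min.
Dmin7: root D down a minor third → B, giving Bmin7.
Bmin7: root B down a minor third → G#, giving G#min7.
Gsus: root G down a minor third → E, giving Esus.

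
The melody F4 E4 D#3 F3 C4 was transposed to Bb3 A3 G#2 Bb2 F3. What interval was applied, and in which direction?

down a perfect fifth

From F4 to Bb3 is 5 letter names — a fifth of some quality.
Bb3 to F4 is 7 semitones, which makes it a perfect fifth; the second version is lower, so the direction is down.
Checking another pair — C4 → F3 — gives the same interval.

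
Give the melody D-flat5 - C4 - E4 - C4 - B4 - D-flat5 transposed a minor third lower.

Bb4 A3 C#4 A3 G#4 Bb4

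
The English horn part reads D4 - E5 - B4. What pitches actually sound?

The English horn sounds a perfect fifth below written, so transpose each written note down a perfect fifth.
D4 becomes G3
E5 becomes A4
B4 becomes E4

G3 A4 E4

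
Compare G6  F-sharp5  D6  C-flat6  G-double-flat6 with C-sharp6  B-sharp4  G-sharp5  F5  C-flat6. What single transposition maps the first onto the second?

Take the first pair: G6 → C#6. G to C spans 5 letter names, so the interval is some kind of fifth.
C#6 to G6 is 6 semitones, which makes it a diminished fifth; the second version is lower, so the direction is down.
Checking another pair — Gbb6 → Cb6 — gives the same interval.

down a diminished fifth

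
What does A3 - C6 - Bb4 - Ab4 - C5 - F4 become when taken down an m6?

A3 to C#3
C6 to E5
Bb4 to D4
Ab4 to C4
C5 to E4
F4 to A3

C#3 E5 D4 C4 E4 A3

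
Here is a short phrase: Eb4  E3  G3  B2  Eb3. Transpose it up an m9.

Fb5 F4 Ab4 C4 Fb4

Eb4: a ninth up reaches F, and 13 semitones makes it Fb5.
E3 up a minor ninth is F4.
G3 up a minor ninth is Ab4.
A minor ninth up from B2 gives C4.
A minor ninth up from Eb3 gives Fb4.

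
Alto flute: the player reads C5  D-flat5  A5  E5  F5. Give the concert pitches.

Written C4 on the alto flute sounds as G3, a perfect fourth lower; apply that shift to every note.
C5 becomes G4
Db5 becomes Ab4
A5 becomes E5
E5 becomes B4
F5 becomes C5

G4 Ab4 E5 B4 C5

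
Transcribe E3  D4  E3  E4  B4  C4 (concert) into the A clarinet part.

The A clarinet sounds a minor third below written, so the written part must be a minor third above concert — transpose each note up.
E3 → G3
D4 → F4
E3 → G3
E4 → G4
B4 → D5
C4 → Eb4

G3 F4 G3 G4 D5 Eb4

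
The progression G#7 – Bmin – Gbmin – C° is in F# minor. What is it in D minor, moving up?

E7 Gmin Ebbmin Ab°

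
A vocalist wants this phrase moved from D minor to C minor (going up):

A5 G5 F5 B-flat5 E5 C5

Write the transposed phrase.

G6 F6 Eb6 Ab6 D6 Bb5

From D up to C is a minor seventh; apply that to each pitch.
A5 gives G6
G5 gives F6
F5 gives Eb6
Bb5 gives Ab6
E5 gives D6
C5 gives Bb5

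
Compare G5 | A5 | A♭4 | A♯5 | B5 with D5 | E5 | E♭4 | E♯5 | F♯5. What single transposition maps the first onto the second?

down a perfect fourth

From G5 to D5 is 4 letter names — a fourth of some quality.
D5 to G5 is 5 semitones, which makes it a perfect fourth; the second version is lower, so the direction is down.
Checking another pair — B5 → F#5 — gives the same interval.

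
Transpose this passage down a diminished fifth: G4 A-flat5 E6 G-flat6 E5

C#4 D5 A#5 C6 A#4

A diminished fifth down from G4 gives C#4.
A diminished fifth down from Ab5 gives D5.
E6 down a diminished fifth is A#5.
A diminished fifth down from Gb6 gives C6.
E5: a fifth down reaches A, and 6 semitones makes it A#4.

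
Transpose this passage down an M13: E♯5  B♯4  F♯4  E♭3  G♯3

G#3 D#3 A2 Gb1 B1

A major thirteenth down from E#5 gives G#3.
B#4 down a major thirteenth is D#3.
A major thirteenth down from F#4 gives A2.
A major thirteenth down from Eb3 gives Gb1.
G#3 down a major thirteenth is B1.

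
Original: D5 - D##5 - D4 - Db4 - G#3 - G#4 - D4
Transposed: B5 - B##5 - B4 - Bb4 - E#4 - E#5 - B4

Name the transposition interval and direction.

up a major sixth

From D5 to B5 is 6 letter names — a sixth of some quality.
D5 to B5 is 9 semitones, which makes it a major sixth; the second version is higher, so the direction is up.
Checking another pair — D4 → B4 — gives the same interval.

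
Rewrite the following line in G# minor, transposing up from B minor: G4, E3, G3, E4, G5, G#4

E5 C#4 E4 C#5 E6 E#5

From B up to G# is a major sixth; apply that to each pitch.
G4 -> E5
E3 -> C#4
G3 -> E4
E4 -> C#5
G5 -> E6
G#4 -> E#5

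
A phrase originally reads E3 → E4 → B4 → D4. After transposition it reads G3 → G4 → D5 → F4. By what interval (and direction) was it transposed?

up a minor third

From E3 to G3 is 3 letter names — a third of some quality.
E3 to G3 is 3 semitones, which makes it a minor third; the second version is higher, so the direction is up.
Checking another pair — D4 → F4 — gives the same interval.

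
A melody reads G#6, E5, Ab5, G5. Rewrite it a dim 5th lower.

G#6 → C##6
E5 → A#4
Ab5 → D5
G5 → C#5

C##6 A#4 D5 C#5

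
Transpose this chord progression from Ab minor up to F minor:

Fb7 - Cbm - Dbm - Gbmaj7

Ab minor up to F minor is a major sixth; each chord root moves by that interval while the quality stays the same.
Fb7: root Fb up a major sixth → Db, giving Db7.
Cbm: root Cb up a major sixth → Ab, giving Abm.
Dbm: root Db up a major sixth → Bb, giving Bbm.
Gbmaj7: root Gb up a major sixth → Eb, giving Ebmaj7.

Db7 Abm Bbm Ebmaj7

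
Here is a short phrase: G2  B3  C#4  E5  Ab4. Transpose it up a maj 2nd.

G2 -> A2
B3 -> C#4
C#4 -> D#4
E5 -> F#5
Ab4 -> Bb4

A2 C#4 D#4 F#5 Bb4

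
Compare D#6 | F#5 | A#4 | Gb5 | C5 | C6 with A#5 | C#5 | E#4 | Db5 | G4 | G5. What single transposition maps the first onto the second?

down a perfect fourth

Take the first pair: D#6 → A#5. D to A spans 4 letter names, so the interval is some kind of fourth.
A#5 to D#6 is 5 semitones, which makes it a perfect fourth; the second version is lower, so the direction is down.
Checking another pair — C6 → G5 — gives the same interval.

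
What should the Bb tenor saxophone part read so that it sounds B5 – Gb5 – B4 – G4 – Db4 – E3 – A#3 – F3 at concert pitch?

C#7 Ab6 C#6 A5 Eb5 F#4 B#4 G4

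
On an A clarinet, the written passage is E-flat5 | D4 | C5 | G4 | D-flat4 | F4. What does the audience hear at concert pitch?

C5 B3 A4 E4 Bb3 D4

Written C4 on the A clarinet sounds as A3, a minor third lower; apply that shift to every note.
Eb5 -> C5
D4 -> B3
C5 -> A4
G4 -> E4
Db4 -> Bb3
F4 -> D4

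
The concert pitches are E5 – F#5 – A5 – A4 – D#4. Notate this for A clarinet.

Written C4 sounds as A3 on the A clarinet, so concert pitches are written a minor third up.
E5 becomes G5
F#5 becomes A5
A5 becomes C6
A4 becomes C5
D#4 becomes F#4

G5 A5 C6 C5 F#4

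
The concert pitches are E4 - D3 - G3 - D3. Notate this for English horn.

The English horn sounds a perfect fifth below written, so the written part must be a perfect fifth above concert — transpose each note up.
E4 to B4
D3 to A3
G3 to D4
D3 to A3

B4 A3 D4 A3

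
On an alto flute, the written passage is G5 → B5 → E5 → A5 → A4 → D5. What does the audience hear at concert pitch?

D5 F#5 B4 E5 E4 A4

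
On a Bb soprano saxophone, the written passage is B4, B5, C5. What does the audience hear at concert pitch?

The Bb soprano saxophone sounds a major second below written, so transpose each written note down a major second.
B4 -> A4
B5 -> A5
C5 -> Bb4

A4 A5 Bb4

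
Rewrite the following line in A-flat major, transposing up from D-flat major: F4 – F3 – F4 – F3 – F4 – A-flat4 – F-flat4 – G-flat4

C5 C4 C5 C4 C5 Eb5 Cb5 Db5

D-flat major to A-flat major up is a perfect fifth, so every note moves up by that interval.
F4 becomes C5
F3 becomes C4
F4 becomes C5
F3 becomes C4
F4 becomes C5
Ab4 becomes Eb5
Fb4 becomes Cb5
Gb4 becomes Db5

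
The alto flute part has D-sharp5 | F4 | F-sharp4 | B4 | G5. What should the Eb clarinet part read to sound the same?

First find concert pitch: the alto flute sounds a perfect fourth below written, so D-sharp5 F4 F-sharp4 B4 G5 sounds A#4 C4 C#4 F#4 D5.
Then write for Eb clarinet: it sounds a minor third above written, so the part must be a minor third below concert.
A#4 → F##4
C4 → A3
C#4 → A#3
F#4 → D#4
D5 → B4

F##4 A3 A#3 D#4 B4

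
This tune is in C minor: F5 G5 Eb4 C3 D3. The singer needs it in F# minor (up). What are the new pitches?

B5 C#6 A4 F#3 G#3

From C up to F# is an augmented fourth; apply that to each pitch.
F5 to B5
G5 to C#6
Eb4 to A4
C3 to F#3
D3 to G#3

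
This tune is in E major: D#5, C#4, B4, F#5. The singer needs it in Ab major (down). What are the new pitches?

G4 F3 Eb4 Bb4

From E down to Ab is an augmented fifth; apply that to each pitch.
D#5 gives G4
C#4 gives F3
B4 gives Eb4
F#5 gives Bb4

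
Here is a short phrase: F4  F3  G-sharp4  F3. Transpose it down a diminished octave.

F4 → F#3
F3 → F#2
G#4 → G##3
F3 → F#2

F#3 F#2 G##3 F#2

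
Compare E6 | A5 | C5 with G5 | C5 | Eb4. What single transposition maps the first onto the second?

down a major sixth

From E6 to G5 is 6 letter names — a sixth of some quality.
G5 to E6 is 9 semitones, which makes it a major sixth; the second version is lower, so the direction is down.
Checking another pair — C5 → Eb4 — gives the same interval.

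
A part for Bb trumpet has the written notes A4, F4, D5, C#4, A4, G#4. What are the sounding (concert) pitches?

G4 Eb4 C5 B3 G4 F#4

Written C4 on the Bb trumpet sounds as Bb3, a major second lower; apply that shift to every note.
A4 → G4
F4 → Eb4
D5 → C5
C#4 → B3
A4 → G4
G#4 → F#4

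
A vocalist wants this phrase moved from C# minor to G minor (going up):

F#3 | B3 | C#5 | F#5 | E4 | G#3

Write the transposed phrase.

C# minor to G minor up is a diminished fifth, so every note moves up by that interval.
F#3 gives C4
B3 gives F4
C#5 gives G5
F#5 gives C6
E4 gives Bb4
G#3 gives D4

C4 F4 G5 C6 Bb4 D4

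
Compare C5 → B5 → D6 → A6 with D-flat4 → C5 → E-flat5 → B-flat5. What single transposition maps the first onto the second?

down a major seventh

From C5 to Db4 is 7 letter names — a seventh of some quality.
Db4 to C5 is 11 semitones, which makes it a major seventh; the second version is lower, so the direction is down.
Checking another pair — A6 → Bb5 — gives the same interval.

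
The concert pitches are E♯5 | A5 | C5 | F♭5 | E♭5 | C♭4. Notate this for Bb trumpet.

Written C4 sounds as Bb3 on the Bb trumpet, so concert pitches are written a major second up.
E#5 -> F##5
A5 -> B5
C5 -> D5
Fb5 -> Gb5
Eb5 -> F5
Cb4 -> Db4

F##5 B5 D5 Gb5 F5 Db4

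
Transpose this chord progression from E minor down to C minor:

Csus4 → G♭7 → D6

E minor down to C minor is a major third; each chord root moves by that interval while the quality stays the same.
Csus4: root C down a major third → Ab, giving Absus4.
G♭7: root G♭ down a major third → Ebb, giving Ebb7.
D6: root D down a major third → Bb, giving Bb6.

Absus4 Ebb7 Bb6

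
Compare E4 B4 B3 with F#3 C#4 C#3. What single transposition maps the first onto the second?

Take the first pair: E4 → F#3. E to F spans 7 letter names, so the interval is some kind of seventh.
F#3 to E4 is 10 semitones, which makes it a minor seventh; the second version is lower, so the direction is down.
Checking another pair — B3 → C#3 — gives the same interval.

down a minor seventh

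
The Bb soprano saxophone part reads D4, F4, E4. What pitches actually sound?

Written C4 on the Bb soprano saxophone sounds as Bb3, a major second lower; apply that shift to every note.
D4 to C4
F4 to Eb4
E4 to D4

C4 Eb4 D4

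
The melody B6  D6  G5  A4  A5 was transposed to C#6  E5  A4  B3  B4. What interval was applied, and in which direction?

down a minor seventh

From B6 to C#6 is 7 letter names — a seventh of some quality.
C#6 to B6 is 10 semitones, which makes it a minor seventh; the second version is lower, so the direction is down.
Checking another pair — A5 → B4 — gives the same interval.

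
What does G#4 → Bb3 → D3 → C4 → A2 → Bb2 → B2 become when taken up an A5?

D##5 F#4 A#3 G#4 E#3 F#3 F##3

G#4 gives D##5
Bb3 gives F#4
D3 gives A#3
C4 gives G#4
A2 gives E#3
Bb2 gives F#3
B2 gives F##3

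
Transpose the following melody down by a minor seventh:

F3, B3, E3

G2 C#3 F#2

F3 -> G2
B3 -> C#3
E3 -> F#2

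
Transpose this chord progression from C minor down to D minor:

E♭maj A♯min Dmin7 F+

Fmaj B#min Emin7 G+

C minor down to D minor is a minor seventh; each chord root moves by that interval while the quality stays the same.
E♭maj: root E♭ down a minor seventh → F, giving Fmaj.
A♯min: root A♯ down a minor seventh → B#, giving B#min.
Dmin7: root D down a minor seventh → E, giving Emin7.
F+: root F down a minor seventh → G, giving G+.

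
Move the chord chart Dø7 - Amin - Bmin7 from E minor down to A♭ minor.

Gbø7 Dbmin Ebmin7

E minor down to A♭ minor is an augmented fifth; each chord root moves by that interval while the quality stays the same.
Dø7: root D down an augmented fifth → Gb, giving Gbø7.
Amin: root A down an augmented fifth → Db, giving Dbmin.
Bmin7: root B down an augmented fifth → Eb, giving Ebmin7.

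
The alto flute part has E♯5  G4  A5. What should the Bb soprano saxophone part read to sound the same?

First find concert pitch: the alto flute sounds a perfect fourth below written, so E♯5 G4 A5 sounds B#4 D4 E5.
Then write for Bb soprano saxophone: it sounds a major second below written, so the part must be a major second above concert.
B#4 → C##5
D4 → E4
E5 → F#5

C##5 E4 F#5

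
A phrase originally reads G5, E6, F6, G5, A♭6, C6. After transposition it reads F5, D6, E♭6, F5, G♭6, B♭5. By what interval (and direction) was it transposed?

From G5 to F5 is 2 letter names — a second of some quality.
F5 to G5 is 2 semitones, which makes it a major second; the second version is lower, so the direction is down.
Checking another pair — C6 → Bb5 — gives the same interval.

down a major second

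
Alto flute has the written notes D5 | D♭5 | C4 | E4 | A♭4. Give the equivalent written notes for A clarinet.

First find concert pitch: the alto flute sounds a perfect fourth below written, so D5 D♭5 C4 E4 A♭4 sounds A4 Ab4 G3 B3 Eb4.
Then write for A clarinet: it sounds a minor third below written, so the part must be a minor third above concert.
A4 → C5
Ab4 → Cb5
G3 → Bb3
B3 → D4
Eb4 → Gb4

C5 Cb5 Bb3 D4 Gb4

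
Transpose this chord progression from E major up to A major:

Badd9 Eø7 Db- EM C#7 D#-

Eadd9 Aø7 Gb- AM F#7 G#-

E major up to A major is a perfect fourth; each chord root moves by that interval while the quality stays the same.
Badd9: root B up a perfect fourth → E, giving Eadd9.
Eø7: root E up a perfect fourth → A, giving Aø7.
Db-: root Db up a perfect fourth → Gb, giving Gb-.
EM: root E up a perfect fourth → A, giving AM.
C#7: root C# up a perfect fourth → F#, giving F#7.
D#-: root D# up a perfect fourth → G#, giving G#-.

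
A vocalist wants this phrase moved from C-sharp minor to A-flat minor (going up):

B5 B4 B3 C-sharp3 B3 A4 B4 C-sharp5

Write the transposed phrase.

Gb6 Gb5 Gb4 Ab3 Gb4 Fb5 Gb5 Ab5

From C-sharp up to A-flat is a diminished sixth; apply that to each pitch.
B5 becomes Gb6
B4 becomes Gb5
B3 becomes Gb4
C#3 becomes Ab3
B3 becomes Gb4
A4 becomes Fb5
B4 becomes Gb5
C#5 becomes Ab5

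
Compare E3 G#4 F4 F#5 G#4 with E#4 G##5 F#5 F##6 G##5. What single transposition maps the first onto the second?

Take the first pair: E3 → E#4. E to E spans 8 letter names, so the interval is some kind of octave.
E3 to E#4 is 13 semitones, which makes it an augmented octave; the second version is higher, so the direction is up.
Checking another pair — G#4 → G##5 — gives the same interval.

up an augmented octave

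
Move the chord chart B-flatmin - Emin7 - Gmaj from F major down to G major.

Cmin F#min7 Amaj

F major down to G major is a minor seventh; each chord root moves by that interval while the quality stays the same.
B-flatmin: root B-flat down a minor seventh → C, giving Cmin.
Emin7: root E down a minor seventh → F#, giving F#min7.
Gmaj: root G down a minor seventh → A, giving Amaj.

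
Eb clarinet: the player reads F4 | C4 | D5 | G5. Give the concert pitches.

Ab4 Eb4 F5 Bb5

The Eb clarinet sounds a minor third above written, so transpose each written note up a minor third.
F4 gives Ab4
C4 gives Eb4
D5 gives F5
G5 gives Bb5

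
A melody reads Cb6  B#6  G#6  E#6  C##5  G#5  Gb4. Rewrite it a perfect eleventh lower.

Gb4 F##5 D#5 B#4 G##3 D#4 Db3

Cb6 down a perfect eleventh is Gb4.
B#6: an eleventh down reaches F, and 17 semitones makes it F##5.
A perfect eleventh down from G#6 gives D#5.
E#6 down a perfect eleventh is B#4.
C##5: an eleventh down reaches G, and 17 semitones makes it G##3.
A perfect eleventh down from G#5 gives D#4.
Gb4: an eleventh down reaches D, and 17 semitones makes it Db3.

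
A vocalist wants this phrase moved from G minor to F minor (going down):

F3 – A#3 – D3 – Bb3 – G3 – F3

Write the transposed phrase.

Eb3 G#3 C3 Ab3 F3 Eb3

From G down to F is a major second; apply that to each pitch.
F3 to Eb3
A#3 to G#3
D3 to C3
Bb3 to Ab3
G3 to F3
F3 to Eb3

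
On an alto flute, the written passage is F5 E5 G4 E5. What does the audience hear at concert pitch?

Written C4 on the alto flute sounds as G3, a perfect fourth lower; apply that shift to every note.
F5 → C5
E5 → B4
G4 → D4
E5 → B4

C5 B4 D4 B4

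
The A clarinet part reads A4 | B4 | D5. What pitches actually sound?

F#4 G#4 B4

Written C4 on the A clarinet sounds as A3, a minor third lower; apply that shift to every note.
A4 → F#4
B4 → G#4
D5 → B4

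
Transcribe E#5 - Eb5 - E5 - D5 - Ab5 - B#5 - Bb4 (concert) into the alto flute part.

A#5 Ab5 A5 G5 Db6 E#6 Eb5

Written C4 sounds as G3 on the alto flute, so concert pitches are written a perfect fourth up.
E#5 -> A#5
Eb5 -> Ab5
E5 -> A5
D5 -> G5
Ab5 -> Db6
B#5 -> E#6
Bb4 -> Eb5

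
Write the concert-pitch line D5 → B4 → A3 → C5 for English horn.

A5 F#5 E4 G5

Written C4 sounds as F3 on the English horn, so concert pitches are written a perfect fifth up.
D5 to A5
B4 to F#5
A3 to E4
C5 to G5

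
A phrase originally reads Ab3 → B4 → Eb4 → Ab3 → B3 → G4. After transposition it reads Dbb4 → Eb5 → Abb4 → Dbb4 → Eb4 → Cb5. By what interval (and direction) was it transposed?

up a diminished fourth

From Ab3 to Dbb4 is 4 letter names — a fourth of some quality.
Ab3 to Dbb4 is 4 semitones, which makes it a diminished fourth; the second version is higher, so the direction is up.
Checking another pair — G4 → Cb5 — gives the same interval.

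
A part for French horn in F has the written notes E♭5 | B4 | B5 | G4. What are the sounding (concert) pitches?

The French horn in F sounds a perfect fifth below written, so transpose each written note down a perfect fifth.
Eb5 -> Ab4
B4 -> E4
B5 -> E5
G4 -> C4

Ab4 E4 E5 C4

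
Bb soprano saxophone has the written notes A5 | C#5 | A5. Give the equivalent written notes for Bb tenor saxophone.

First find concert pitch: the Bb soprano saxophone sounds a major second below written, so A5 C#5 A5 sounds G5 B4 G5.
Then write for Bb tenor saxophone: it sounds a major ninth below written, so the part must be a major ninth above concert.
G5 → A6
B4 → C#6
G5 → A6

A6 C#6 A6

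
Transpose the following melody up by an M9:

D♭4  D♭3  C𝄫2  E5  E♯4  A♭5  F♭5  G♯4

Eb5 Eb4 Dbb3 F#6 F##5 Bb6 Gb6 A#5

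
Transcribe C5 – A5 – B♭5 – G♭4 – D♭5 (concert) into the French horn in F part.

G5 E6 F6 Db5 Ab5

The French horn in F sounds a perfect fifth below written, so the written part must be a perfect fifth above concert — transpose each note up.
C5 gives G5
A5 gives E6
Bb5 gives F6
Gb4 gives Db5
Db5 gives Ab5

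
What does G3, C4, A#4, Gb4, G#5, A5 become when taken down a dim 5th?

C#3 F#3 D##4 C4 C##5 D#5

G3 -> C#3
C4 -> F#3
A#4 -> D##4
Gb4 -> C4
G#5 -> C##5
A5 -> D#5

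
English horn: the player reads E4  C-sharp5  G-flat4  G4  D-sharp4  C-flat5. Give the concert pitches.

Written C4 on the English horn sounds as F3, a perfect fifth lower; apply that shift to every note.
E4 becomes A3
C#5 becomes F#4
Gb4 becomes Cb4
G4 becomes C4
D#4 becomes G#3
Cb5 becomes Fb4

A3 F#4 Cb4 C4 G#3 Fb4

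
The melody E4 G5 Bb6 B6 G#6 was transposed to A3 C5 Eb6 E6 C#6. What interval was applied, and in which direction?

down a perfect fifth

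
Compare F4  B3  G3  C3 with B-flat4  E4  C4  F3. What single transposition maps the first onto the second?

up a perfect fourth

From F4 to Bb4 is 4 letter names — a fourth of some quality.
F4 to Bb4 is 5 semitones, which makes it a perfect fourth; the second version is higher, so the direction is up.
Checking another pair — C3 → F3 — gives the same interval.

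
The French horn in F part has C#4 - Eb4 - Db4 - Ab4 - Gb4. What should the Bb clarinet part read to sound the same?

First find concert pitch: the French horn in F sounds a perfect fifth below written, so C#4 Eb4 Db4 Ab4 Gb4 sounds F#3 Ab3 Gb3 Db4 Cb4.
Then write for Bb clarinet: it sounds a major second below written, so the part must be a major second above concert.
F#3 → G#3
Ab3 → Bb3
Gb3 → Ab3
Db4 → Eb4
Cb4 → Db4

G#3 Bb3 Ab3 Eb4 Db4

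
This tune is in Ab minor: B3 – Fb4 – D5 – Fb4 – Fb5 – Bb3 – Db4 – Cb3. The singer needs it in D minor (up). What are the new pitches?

Ab minor to D minor up is an augmented fourth, so every note moves up by that interval.
B3 becomes E#4
Fb4 becomes Bb4
D5 becomes G#5
Fb4 becomes Bb4
Fb5 becomes Bb5
Bb3 becomes E4
Db4 becomes G4
Cb3 becomes F3

E#4 Bb4 G#5 Bb4 Bb5 E4 G4 F3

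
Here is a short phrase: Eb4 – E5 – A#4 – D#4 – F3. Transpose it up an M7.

D5 D#6 G##5 C##5 E4

A major seventh up from Eb4 gives D5.
E5 up a major seventh is D#6.
A#4: a seventh up reaches G, and 11 semitones makes it G##5.
D#4: a seventh up reaches C, and 11 semitones makes it C##5.
A major seventh up from F3 gives E4.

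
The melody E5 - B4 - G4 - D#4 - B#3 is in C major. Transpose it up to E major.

G#5 D#5 B4 F##4 D##4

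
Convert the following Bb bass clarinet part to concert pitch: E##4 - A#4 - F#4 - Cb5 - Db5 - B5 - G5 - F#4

D##3 G#3 E3 Bbb3 Cb4 A4 F4 E3

Written C4 on the Bb bass clarinet sounds as Bb2, a major ninth lower; apply that shift to every note.
E##4 → D##3
A#4 → G#3
F#4 → E3
Cb5 → Bbb3
Db5 → Cb4
B5 → A4
G5 → F4
F#4 → E3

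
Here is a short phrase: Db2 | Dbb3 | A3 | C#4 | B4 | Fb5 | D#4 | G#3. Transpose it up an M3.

F2 Fb3 C#4 E#4 D#5 Ab5 F##4 B#3

Db2 up a major third is F2.
Dbb3 up a major third is Fb3.
A3: a third up reaches C, and 4 semitones makes it C#4.
C#4 up a major third is E#4.
B4 up a major third is D#5.
Fb5 up a major third is Ab5.
D#4: a third up reaches F, and 4 semitones makes it F##4.
G#3 up a major third is B#3.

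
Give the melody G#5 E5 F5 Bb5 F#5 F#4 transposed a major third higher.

G#5 gives B#5
E5 gives G#5
F5 gives A5
Bb5 gives D6
F#5 gives A#5
F#4 gives A#4

B#5 G#5 A5 D6 A#5 A#4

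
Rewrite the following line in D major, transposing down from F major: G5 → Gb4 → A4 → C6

E5 Eb4 F#4 A5

F major to D major down is a minor third, so every note moves down by that interval.
G5 -> E5
Gb4 -> Eb4
A4 -> F#4
C6 -> A5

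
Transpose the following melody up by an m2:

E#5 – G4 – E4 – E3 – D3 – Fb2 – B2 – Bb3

F#5 Ab4 F4 F3 Eb3 Gbb2 C3 Cb4

A minor second up from E#5 gives F#5.
A minor second up from G4 gives Ab4.
E4: a second up reaches F, and 1 semitone makes it F4.
A minor second up from E3 gives F3.
D3: a second up reaches E, and 1 semitone makes it Eb3.
A minor second up from Fb2 gives Gbb2.
A minor second up from B2 gives C3.
Bb3 up a minor second is Cb4.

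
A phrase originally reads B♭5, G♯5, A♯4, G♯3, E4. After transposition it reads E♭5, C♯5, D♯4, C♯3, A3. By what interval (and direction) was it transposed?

From Bb5 to Eb5 is 5 letter names — a fifth of some quality.
Eb5 to Bb5 is 7 semitones, which makes it a perfect fifth; the second version is lower, so the direction is down.
Checking another pair — E4 → A3 — gives the same interval.

down a perfect fifth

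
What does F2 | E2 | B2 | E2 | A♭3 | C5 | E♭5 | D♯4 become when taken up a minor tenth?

Ab3 G3 D4 G3 Cb5 Eb6 Gb6 F#5

F2 → Ab3
E2 → G3
B2 → D4
E2 → G3
Ab3 → Cb5
C5 → Eb6
Eb5 → Gb6
D#4 → F#5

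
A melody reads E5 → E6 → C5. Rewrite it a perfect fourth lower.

E5 -> B4
E6 -> B5
C5 -> G4

B4 B5 G4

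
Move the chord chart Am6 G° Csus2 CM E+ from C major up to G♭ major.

Ebm6 Db° Gbsus2 GbM Bb+

C major up to G♭ major is a diminished fifth; each chord root moves by that interval while the quality stays the same.
Am6: root A up a diminished fifth → Eb, giving Ebm6.
G°: root G up a diminished fifth → Db, giving Db°.
Csus2: root C up a diminished fifth → Gb, giving Gbsus2.
CM: root C up a diminished fifth → Gb, giving GbM.
E+: root E up a diminished fifth → Bb, giving Bb+.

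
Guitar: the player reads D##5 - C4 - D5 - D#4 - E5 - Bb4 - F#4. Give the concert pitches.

D##4 C3 D4 D#3 E4 Bb3 F#3

The guitar sounds a perfect octave below written, so transpose each written note down a perfect octave.
D##5 becomes D##4
C4 becomes C3
D5 becomes D4
D#4 becomes D#3
E5 becomes E4
Bb4 becomes Bb3
F#4 becomes F#3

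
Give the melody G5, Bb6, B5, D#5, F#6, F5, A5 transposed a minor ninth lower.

F#4 A5 A#4 C##4 E#5 E4 G#4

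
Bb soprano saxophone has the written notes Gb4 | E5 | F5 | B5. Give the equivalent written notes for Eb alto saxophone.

Db5 B5 C6 F#6

First find concert pitch: the Bb soprano saxophone sounds a major second below written, so Gb4 E5 F5 B5 sounds Fb4 D5 Eb5 A5.
Then write for Eb alto saxophone: it sounds a major sixth below written, so the part must be a major sixth above concert.
Fb4 → Db5
D5 → B5
Eb5 → C6
A5 → F#6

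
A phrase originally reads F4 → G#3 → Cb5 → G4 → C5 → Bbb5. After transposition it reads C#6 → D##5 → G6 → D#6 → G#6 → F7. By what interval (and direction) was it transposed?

From F4 to C#6 is 12 letter names — a twelfth of some quality.
F4 to C#6 is 20 semitones, which makes it an augmented twelfth; the second version is higher, so the direction is up.
Checking another pair — Bbb5 → F7 — gives the same interval.

up an augmented twelfth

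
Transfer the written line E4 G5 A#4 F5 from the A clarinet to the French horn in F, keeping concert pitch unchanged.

G#4 B5 C##5 A5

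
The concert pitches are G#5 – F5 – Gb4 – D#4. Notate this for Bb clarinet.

A#5 G5 Ab4 E#4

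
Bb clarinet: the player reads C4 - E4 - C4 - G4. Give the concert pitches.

The Bb clarinet sounds a major second below written, so transpose each written note down a major second.
C4 to Bb3
E4 to D4
C4 to Bb3
G4 to F4

Bb3 D4 Bb3 F4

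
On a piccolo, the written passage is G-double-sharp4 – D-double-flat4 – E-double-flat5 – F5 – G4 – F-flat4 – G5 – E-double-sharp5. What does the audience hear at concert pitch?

G##5 Dbb5 Ebb6 F6 G5 Fb5 G6 E##6

The piccolo sounds a perfect octave above written, so transpose each written note up a perfect octave.
G##4 to G##5
Dbb4 to Dbb5
Ebb5 to Ebb6
F5 to F6
G4 to G5
Fb4 to Fb5
G5 to G6
E##5 to E##6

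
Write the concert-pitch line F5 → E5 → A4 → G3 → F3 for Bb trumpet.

G5 F#5 B4 A3 G3

The Bb trumpet sounds a major second below written, so the written part must be a major second above concert — transpose each note up.
F5 -> G5
E5 -> F#5
A4 -> B4
G3 -> A3
F3 -> G3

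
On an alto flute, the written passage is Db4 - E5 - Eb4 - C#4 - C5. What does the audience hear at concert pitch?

Written C4 on the alto flute sounds as G3, a perfect fourth lower; apply that shift to every note.
Db4 gives Ab3
E5 gives B4
Eb4 gives Bb3
C#4 gives G#3
C5 gives G4

Ab3 B4 Bb3 G#3 G4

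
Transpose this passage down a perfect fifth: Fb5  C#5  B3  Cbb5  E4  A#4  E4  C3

Bbb4 F#4 E3 Fbb4 A3 D#4 A3 F2

Fb5 → Bbb4
C#5 → F#4
B3 → E3
Cbb5 → Fbb4
E4 → A3
A#4 → D#4
E4 → A3
C3 → F2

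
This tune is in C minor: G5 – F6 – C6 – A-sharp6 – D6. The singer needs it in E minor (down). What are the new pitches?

B4 A5 E5 C##6 F#5

From C down to E is a minor sixth; apply that to each pitch.
G5 becomes B4
F6 becomes A5
C6 becomes E5
A#6 becomes C##6
D6 becomes F#5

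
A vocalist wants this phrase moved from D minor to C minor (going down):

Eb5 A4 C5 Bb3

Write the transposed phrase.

D minor to C minor down is a major second, so every note moves down by that interval.
Eb5 → Db5
A4 → G4
C5 → Bb4
Bb3 → Ab3

Db5 G4 Bb4 Ab3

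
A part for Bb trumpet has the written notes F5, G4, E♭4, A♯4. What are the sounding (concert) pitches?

Written C4 on the Bb trumpet sounds as Bb3, a major second lower; apply that shift to every note.
F5 → Eb5
G4 → F4
Eb4 → Db4
A#4 → G#4

Eb5 F4 Db4 G#4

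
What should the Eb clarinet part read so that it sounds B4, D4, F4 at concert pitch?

G#4 B3 D4

The Eb clarinet sounds a minor third above written, so the written part must be a minor third below concert — transpose each note down.
B4 to G#4
D4 to B3
F4 to D4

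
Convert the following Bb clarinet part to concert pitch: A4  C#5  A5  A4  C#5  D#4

The Bb clarinet sounds a major second below written, so transpose each written note down a major second.
A4 to G4
C#5 to B4
A5 to G5
A4 to G4
C#5 to B4
D#4 to C#4

G4 B4 G5 G4 B4 C#4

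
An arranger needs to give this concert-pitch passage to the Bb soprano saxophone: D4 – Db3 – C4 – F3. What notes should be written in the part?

E4 Eb3 D4 G3

The Bb soprano saxophone sounds a major second below written, so the written part must be a major second above concert — transpose each note up.
D4 to E4
Db3 to Eb3
C4 to D4
F3 to G3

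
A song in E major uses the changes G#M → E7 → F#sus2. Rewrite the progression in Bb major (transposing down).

DM Bb7 Csus2

E major down to Bb major is an augmented fourth; each chord root moves by that interval while the quality stays the same.
G#M: root G# down an augmented fourth → D, giving DM.
E7: root E down an augmented fourth → Bb, giving Bb7.
F#sus2: root F# down an augmented fourth → C, giving Csus2.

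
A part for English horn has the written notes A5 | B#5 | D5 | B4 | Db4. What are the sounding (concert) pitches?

D5 E#5 G4 E4 Gb3

Written C4 on the English horn sounds as F3, a perfect fifth lower; apply that shift to every note.
A5 becomes D5
B#5 becomes E#5
D5 becomes G4
B4 becomes E4
Db4 becomes Gb3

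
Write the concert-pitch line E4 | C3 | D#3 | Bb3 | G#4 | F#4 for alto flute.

Written C4 sounds as G3 on the alto flute, so concert pitches are written a perfect fourth up.
E4 → A4
C3 → F3
D#3 → G#3
Bb3 → Eb4
G#4 → C#5
F#4 → B4

A4 F3 G#3 Eb4 C#5 B4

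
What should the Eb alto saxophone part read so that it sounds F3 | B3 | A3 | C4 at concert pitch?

Written C4 sounds as Eb3 on the Eb alto saxophone, so concert pitches are written a major sixth up.
F3 -> D4
B3 -> G#4
A3 -> F#4
C4 -> A4

D4 G#4 F#4 A4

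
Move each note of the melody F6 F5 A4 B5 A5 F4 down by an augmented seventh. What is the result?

F6 down an augmented seventh is Gbb5.
F5: a seventh down reaches G, and 12 semitones makes it Gbb4.
A4 down an augmented seventh is Bbb3.
B5: a seventh down reaches C, and 12 semitones makes it Cb5.
An augmented seventh down from A5 gives Bbb4.
F4 down an augmented seventh is Gbb3.

Gbb5 Gbb4 Bbb3 Cb5 Bbb4 Gbb3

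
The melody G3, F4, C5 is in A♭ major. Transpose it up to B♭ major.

A♭ major to B♭ major up is a major second, so every note moves up by that interval.
G3 to A3
F4 to G4
C5 to D5

A3 G4 D5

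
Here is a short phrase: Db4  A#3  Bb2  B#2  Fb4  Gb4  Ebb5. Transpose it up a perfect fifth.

Db4 -> Ab4
A#3 -> E#4
Bb2 -> F3
B#2 -> F##3
Fb4 -> Cb5
Gb4 -> Db5
Ebb5 -> Bbb5

Ab4 E#4 F3 F##3 Cb5 Db5 Bbb5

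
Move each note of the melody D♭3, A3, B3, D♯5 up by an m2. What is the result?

Db3 up a minor second is Ebb3.
A minor second up from A3 gives Bb3.
B3 up a minor second is C4.
D#5: a second up reaches E, and 1 semitone makes it E5.

Ebb3 Bb3 C4 E5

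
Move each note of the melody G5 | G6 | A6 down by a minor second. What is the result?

F#5 F#6 G#6

G5 gives F#5
G6 gives F#6
A6 gives G#6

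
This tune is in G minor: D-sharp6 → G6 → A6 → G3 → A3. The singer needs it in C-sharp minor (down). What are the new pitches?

G##5 C#6 D#6 C#3 D#3

G minor to C-sharp minor down is a diminished fifth, so every note moves down by that interval.
D#6 -> G##5
G6 -> C#6
A6 -> D#6
G3 -> C#3
A3 -> D#3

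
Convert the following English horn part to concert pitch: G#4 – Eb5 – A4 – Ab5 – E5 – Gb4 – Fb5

The English horn sounds a perfect fifth below written, so transpose each written note down a perfect fifth.
G#4 gives C#4
Eb5 gives Ab4
A4 gives D4
Ab5 gives Db5
E5 gives A4
Gb4 gives Cb4
Fb5 gives Bbb4

C#4 Ab4 D4 Db5 A4 Cb4 Bbb4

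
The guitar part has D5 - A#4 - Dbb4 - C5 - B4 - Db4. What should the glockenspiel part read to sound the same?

D2 A#1 Dbb1 C2 B1 Db1

First find concert pitch: the guitar sounds a perfect octave below written, so D5 A#4 Dbb4 C5 B4 Db4 sounds D4 A#3 Dbb3 C4 B3 Db3.
Then write for glockenspiel: it sounds a perfect fifteenth above written, so the part must be a perfect fifteenth below concert.
D4 → D2
A#3 → A#1
Dbb3 → Dbb1
C4 → C2
B3 → B1
Db3 → Db1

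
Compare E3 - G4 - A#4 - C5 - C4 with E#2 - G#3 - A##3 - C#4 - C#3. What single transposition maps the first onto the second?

Take the first pair: E3 → E#2. E to E spans 8 letter names, so the interval is some kind of octave.
E#2 to E3 is 11 semitones, which makes it a diminished octave; the second version is lower, so the direction is down.
Checking another pair — C4 → C#3 — gives the same interval.

down a diminished octave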